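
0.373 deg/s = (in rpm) 0.06217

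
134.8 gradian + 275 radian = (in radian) 277.1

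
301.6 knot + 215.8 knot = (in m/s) 266.2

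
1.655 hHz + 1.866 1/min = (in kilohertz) 0.1655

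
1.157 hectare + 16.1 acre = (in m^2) 7.672e+04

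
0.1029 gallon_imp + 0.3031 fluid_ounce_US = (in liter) 0.4768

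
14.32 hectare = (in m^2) 1.432e+05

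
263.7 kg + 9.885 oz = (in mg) 2.64e+08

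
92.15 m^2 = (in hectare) 0.009215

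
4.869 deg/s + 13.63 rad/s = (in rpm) 131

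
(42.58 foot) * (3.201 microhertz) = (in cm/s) 0.004154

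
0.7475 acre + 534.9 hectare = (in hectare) 535.2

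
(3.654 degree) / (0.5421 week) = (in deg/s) 1.114e-05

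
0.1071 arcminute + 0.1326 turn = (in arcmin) 2864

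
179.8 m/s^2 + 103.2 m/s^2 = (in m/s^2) 283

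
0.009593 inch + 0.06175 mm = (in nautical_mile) 1.649e-07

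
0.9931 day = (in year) 0.002721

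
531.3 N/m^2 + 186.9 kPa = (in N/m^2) 1.874e+05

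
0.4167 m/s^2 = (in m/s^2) 0.4167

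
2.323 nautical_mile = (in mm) 4.302e+06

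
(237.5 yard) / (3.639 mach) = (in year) 5.558e-09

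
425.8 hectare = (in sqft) 4.583e+07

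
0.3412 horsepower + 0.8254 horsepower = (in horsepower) 1.167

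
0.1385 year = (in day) 50.55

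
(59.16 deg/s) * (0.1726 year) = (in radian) 5.62e+06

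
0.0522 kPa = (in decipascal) 522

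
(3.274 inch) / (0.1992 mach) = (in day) 1.419e-08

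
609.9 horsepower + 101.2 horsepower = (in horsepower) 711.1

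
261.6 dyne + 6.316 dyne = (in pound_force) 0.0006023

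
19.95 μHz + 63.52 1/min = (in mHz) 1059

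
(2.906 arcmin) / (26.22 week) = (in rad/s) 5.331e-11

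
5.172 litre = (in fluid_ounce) 174.9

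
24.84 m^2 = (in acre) 0.006138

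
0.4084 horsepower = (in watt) 304.5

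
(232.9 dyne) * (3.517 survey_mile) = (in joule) 13.18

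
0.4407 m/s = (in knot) 0.8567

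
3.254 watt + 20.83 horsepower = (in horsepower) 20.83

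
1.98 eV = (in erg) 3.172e-12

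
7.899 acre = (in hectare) 3.197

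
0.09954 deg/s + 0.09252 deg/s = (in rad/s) 0.003352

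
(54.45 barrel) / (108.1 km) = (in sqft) 0.000862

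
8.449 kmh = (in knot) 4.562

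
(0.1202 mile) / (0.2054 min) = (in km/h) 56.51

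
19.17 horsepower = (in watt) 1.43e+04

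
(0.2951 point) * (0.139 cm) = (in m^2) 1.447e-07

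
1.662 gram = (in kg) 0.001662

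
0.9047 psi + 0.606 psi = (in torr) 78.13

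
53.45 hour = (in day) 2.227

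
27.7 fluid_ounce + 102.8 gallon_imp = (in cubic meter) 0.4682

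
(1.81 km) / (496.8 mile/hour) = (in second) 8.15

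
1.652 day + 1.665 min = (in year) 0.004529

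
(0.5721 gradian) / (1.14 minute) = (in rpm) 0.001255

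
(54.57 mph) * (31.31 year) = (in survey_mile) 1.497e+07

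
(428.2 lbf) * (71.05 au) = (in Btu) 1.919e+13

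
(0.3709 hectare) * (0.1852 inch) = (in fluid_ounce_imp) 6.141e+05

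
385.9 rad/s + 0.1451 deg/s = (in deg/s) 2.211e+04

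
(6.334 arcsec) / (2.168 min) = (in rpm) 2.254e-06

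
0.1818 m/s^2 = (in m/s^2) 0.1818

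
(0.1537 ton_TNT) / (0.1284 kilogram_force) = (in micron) 5.107e+14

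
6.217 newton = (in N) 6.217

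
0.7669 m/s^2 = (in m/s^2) 0.7669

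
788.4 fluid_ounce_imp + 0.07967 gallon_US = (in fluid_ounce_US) 767.7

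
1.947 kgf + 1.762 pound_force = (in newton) 26.93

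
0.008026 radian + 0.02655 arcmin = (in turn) 0.001279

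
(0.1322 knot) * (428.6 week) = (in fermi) 1.763e+22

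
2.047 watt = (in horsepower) 0.002745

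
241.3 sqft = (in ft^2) 241.3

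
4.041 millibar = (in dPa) 4041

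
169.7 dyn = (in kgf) 0.000173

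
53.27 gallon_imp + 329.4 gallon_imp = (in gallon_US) 459.6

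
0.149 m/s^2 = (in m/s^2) 0.149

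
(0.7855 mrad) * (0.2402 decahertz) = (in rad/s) 0.001887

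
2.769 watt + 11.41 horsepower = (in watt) 8511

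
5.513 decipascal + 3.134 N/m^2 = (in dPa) 36.85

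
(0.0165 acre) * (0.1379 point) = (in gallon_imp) 0.7145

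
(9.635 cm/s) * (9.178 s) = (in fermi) 8.843e+14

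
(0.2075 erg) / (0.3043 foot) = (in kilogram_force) 2.281e-08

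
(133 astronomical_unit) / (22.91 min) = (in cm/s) 1.447e+12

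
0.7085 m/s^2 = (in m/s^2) 0.7085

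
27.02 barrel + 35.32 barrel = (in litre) 9911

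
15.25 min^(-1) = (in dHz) 2.542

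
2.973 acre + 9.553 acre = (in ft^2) 5.456e+05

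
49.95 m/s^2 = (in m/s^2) 49.95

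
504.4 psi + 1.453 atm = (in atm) 35.78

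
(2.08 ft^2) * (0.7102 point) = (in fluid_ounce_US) 1.637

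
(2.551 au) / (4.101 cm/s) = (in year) 2.951e+05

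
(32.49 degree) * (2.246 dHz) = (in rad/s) 0.1274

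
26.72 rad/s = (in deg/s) 1531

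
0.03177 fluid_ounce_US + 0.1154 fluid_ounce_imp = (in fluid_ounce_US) 0.1426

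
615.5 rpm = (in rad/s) 64.46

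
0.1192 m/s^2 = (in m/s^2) 0.1192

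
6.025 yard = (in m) 5.509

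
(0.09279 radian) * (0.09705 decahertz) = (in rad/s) 0.09005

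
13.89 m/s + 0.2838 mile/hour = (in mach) 0.04117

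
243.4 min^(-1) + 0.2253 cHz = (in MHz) 4.059e-06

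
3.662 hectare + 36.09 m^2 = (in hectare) 3.666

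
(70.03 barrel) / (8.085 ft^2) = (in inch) 583.6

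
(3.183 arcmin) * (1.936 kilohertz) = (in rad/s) 1.793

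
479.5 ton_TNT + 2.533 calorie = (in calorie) 4.795e+11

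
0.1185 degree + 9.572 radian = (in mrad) 9574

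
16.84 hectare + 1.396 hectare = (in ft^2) 1.963e+06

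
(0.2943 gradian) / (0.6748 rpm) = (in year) 2.074e-09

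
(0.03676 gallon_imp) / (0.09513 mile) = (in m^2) 1.092e-06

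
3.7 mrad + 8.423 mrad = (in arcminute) 41.68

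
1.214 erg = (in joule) 1.214e-07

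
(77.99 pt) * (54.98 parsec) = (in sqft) 5.024e+17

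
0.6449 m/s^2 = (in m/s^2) 0.6449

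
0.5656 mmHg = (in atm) 0.0007442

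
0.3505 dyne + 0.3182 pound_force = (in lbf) 0.3182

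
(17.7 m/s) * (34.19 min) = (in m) 3.631e+04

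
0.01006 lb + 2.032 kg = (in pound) 4.49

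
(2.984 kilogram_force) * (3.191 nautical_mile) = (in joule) 1.729e+05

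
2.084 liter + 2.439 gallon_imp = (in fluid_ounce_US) 445.4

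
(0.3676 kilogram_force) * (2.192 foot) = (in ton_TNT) 5.757e-10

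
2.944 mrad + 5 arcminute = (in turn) 0.0007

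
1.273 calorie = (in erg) 5.326e+07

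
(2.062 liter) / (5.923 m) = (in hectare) 3.481e-08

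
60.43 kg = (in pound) 133.2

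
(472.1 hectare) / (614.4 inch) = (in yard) 3.308e+05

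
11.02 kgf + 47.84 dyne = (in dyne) 1.081e+07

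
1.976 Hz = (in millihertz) 1976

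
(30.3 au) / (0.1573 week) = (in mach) 1.399e+05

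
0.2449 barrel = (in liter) 38.94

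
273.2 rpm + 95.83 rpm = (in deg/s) 2214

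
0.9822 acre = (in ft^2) 4.278e+04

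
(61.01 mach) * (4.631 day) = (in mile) 5.165e+06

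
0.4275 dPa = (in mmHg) 0.0003207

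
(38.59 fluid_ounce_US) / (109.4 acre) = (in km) 2.578e-12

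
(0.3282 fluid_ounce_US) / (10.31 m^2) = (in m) 9.414e-07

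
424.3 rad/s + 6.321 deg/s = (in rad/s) 424.4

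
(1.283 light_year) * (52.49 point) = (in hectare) 2.248e+10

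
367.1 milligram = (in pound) 0.0008093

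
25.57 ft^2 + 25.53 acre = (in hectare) 10.33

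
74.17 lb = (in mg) 3.364e+07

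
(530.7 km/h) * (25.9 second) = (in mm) 3.818e+06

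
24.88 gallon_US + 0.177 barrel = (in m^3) 0.1223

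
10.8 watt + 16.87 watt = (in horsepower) 0.03711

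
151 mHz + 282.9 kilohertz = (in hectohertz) 2829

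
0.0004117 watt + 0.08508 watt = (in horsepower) 0.0001146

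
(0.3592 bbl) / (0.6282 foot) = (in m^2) 0.2983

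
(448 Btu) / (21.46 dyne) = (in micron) 2.203e+15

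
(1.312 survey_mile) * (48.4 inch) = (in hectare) 0.2596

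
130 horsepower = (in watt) 9.694e+04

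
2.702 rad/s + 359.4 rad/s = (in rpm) 3458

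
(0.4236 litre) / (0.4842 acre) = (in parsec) 7.006e-24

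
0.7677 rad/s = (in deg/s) 43.99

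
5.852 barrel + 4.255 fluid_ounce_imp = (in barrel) 5.853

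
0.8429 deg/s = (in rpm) 0.1405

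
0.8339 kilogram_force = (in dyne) 8.178e+05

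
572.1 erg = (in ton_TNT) 1.367e-14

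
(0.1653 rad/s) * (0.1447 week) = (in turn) 2302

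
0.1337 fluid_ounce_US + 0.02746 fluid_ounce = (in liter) 0.004766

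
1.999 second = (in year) 6.339e-08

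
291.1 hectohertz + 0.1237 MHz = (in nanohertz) 1.528e+14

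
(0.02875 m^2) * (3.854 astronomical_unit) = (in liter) 1.658e+13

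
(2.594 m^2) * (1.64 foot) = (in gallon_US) 342.5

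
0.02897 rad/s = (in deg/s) 1.66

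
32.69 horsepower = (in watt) 2.438e+04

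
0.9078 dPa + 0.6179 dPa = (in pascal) 0.1526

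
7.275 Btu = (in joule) 7676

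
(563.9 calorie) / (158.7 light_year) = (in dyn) 1.571e-10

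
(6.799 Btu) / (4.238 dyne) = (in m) 1.693e+08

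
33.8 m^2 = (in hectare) 0.00338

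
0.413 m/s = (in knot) 0.8028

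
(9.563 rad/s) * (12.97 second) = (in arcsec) 2.558e+07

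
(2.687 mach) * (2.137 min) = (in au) 7.842e-07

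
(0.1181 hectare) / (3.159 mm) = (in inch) 1.472e+07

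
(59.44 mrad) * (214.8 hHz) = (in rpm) 1.219e+04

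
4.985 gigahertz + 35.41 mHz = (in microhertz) 4.985e+15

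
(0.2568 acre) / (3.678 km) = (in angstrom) 2.826e+09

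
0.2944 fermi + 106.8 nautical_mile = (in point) 5.607e+08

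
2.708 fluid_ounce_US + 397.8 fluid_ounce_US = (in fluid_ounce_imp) 416.9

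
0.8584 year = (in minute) 4.512e+05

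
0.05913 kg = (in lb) 0.1304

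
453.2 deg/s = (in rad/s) 7.91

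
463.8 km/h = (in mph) 288.2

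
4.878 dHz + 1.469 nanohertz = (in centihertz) 48.78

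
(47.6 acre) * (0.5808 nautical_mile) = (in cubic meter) 2.072e+08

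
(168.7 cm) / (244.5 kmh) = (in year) 7.876e-10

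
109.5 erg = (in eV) 6.834e+13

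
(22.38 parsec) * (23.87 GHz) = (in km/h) 5.934e+28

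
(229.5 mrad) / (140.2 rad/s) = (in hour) 4.547e-07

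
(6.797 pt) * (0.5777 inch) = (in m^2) 3.518e-05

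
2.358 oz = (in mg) 6.685e+04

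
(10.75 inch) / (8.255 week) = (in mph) 1.223e-07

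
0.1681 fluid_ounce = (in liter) 0.004971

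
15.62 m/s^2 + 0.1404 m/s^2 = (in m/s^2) 15.76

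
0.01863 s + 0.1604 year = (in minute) 8.431e+04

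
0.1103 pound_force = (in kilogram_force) 0.05003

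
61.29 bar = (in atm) 60.49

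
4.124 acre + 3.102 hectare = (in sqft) 5.135e+05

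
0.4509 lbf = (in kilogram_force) 0.2045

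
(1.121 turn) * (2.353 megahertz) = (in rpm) 1.583e+08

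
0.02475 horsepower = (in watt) 18.46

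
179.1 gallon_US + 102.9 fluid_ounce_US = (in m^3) 0.681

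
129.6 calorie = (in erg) 5.422e+09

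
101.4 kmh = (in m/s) 28.17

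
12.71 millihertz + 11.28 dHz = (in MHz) 1.141e-06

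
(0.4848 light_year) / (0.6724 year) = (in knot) 4.205e+08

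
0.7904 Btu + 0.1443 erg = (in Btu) 0.7904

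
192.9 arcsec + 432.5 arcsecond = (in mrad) 3.032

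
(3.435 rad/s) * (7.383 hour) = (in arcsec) 1.883e+10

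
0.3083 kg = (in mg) 3.083e+05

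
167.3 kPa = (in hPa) 1673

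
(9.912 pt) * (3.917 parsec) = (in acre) 1.044e+11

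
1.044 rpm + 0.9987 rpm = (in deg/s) 12.26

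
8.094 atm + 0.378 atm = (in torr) 6439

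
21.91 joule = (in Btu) 0.02077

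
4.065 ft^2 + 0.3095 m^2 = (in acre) 0.0001698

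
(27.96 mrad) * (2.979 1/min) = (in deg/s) 0.07954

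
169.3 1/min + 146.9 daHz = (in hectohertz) 14.72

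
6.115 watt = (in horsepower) 0.0082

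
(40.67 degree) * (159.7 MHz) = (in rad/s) 1.134e+08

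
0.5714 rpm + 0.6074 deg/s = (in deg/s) 4.036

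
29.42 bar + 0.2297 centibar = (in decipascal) 2.942e+07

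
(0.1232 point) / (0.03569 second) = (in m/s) 0.001218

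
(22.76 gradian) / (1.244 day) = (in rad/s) 3.326e-06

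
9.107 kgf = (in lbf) 20.08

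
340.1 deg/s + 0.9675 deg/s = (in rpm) 56.84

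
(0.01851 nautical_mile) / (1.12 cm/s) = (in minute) 51.01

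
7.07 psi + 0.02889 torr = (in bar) 0.4875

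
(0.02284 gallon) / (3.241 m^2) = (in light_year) 2.82e-21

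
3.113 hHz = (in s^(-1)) 311.3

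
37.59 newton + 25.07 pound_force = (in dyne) 1.491e+07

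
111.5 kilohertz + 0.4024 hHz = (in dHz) 1.115e+06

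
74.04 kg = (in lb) 163.2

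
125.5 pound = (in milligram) 5.693e+07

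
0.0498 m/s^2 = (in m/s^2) 0.0498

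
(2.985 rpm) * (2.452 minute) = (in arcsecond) 9.486e+06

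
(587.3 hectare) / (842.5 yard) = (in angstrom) 7.623e+13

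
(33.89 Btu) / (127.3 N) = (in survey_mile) 0.1745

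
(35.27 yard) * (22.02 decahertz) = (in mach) 20.86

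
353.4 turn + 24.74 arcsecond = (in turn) 353.4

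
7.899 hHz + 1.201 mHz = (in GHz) 7.899e-07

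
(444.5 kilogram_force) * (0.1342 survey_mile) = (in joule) 9.414e+05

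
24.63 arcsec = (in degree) 0.006842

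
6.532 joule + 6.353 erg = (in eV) 4.077e+19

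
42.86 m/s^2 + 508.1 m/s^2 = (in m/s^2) 551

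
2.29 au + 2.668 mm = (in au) 2.29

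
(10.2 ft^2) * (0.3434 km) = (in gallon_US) 8.596e+04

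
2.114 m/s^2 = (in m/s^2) 2.114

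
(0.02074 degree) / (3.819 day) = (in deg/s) 6.286e-08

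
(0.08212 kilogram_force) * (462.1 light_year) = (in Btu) 3.337e+15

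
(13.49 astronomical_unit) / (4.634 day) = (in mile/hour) 1.128e+07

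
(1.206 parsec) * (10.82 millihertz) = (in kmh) 1.45e+15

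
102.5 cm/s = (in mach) 0.00301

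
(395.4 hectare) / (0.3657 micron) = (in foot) 3.547e+13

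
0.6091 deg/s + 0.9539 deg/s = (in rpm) 0.2605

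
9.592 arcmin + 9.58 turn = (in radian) 60.2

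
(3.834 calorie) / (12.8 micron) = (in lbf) 2.817e+05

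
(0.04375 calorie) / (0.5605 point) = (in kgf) 94.4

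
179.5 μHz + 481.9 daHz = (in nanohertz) 4.819e+12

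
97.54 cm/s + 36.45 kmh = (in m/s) 11.1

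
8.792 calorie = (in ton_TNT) 8.792e-09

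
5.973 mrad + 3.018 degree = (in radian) 0.05865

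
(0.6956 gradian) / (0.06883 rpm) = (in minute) 0.02527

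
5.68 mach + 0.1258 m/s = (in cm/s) 1.934e+05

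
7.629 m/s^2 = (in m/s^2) 7.629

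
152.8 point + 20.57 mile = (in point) 9.384e+07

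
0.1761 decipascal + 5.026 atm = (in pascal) 5.093e+05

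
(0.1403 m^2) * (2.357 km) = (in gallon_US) 8.736e+04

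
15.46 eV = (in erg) 2.477e-11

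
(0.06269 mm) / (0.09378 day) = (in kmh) 2.785e-08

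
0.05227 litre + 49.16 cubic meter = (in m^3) 49.16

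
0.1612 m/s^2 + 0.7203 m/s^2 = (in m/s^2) 0.8815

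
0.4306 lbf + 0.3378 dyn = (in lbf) 0.4306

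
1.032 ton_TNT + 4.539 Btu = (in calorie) 1.032e+09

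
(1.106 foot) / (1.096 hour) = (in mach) 2.509e-07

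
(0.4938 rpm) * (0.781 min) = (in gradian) 154.3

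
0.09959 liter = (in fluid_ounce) 3.368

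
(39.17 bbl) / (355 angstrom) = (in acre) 4.335e+04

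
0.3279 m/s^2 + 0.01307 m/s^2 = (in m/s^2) 0.341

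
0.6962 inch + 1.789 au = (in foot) 8.781e+11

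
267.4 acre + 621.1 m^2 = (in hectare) 108.3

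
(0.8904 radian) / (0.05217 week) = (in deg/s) 0.001617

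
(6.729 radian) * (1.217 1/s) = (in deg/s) 469.2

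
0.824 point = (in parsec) 9.421e-21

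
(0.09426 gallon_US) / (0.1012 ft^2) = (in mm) 37.95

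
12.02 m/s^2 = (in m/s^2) 12.02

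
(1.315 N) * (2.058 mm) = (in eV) 1.689e+16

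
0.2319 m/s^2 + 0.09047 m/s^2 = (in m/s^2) 0.3224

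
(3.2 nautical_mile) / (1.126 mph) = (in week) 0.01947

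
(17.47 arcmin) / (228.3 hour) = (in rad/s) 6.183e-09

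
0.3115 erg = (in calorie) 7.445e-09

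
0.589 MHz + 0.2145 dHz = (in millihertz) 5.89e+08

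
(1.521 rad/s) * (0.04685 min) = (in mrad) 4276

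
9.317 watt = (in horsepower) 0.01249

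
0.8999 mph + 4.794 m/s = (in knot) 10.1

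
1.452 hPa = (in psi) 0.02106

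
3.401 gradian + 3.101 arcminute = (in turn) 0.008646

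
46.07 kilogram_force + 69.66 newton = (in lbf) 117.2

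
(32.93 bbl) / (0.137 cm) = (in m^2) 3821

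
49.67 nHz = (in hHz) 4.967e-10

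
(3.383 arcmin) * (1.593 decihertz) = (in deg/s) 0.008982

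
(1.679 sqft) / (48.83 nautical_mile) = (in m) 1.725e-06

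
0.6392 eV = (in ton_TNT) 2.448e-29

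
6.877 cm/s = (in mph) 0.1538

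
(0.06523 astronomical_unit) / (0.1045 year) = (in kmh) 1.066e+04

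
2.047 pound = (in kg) 0.9285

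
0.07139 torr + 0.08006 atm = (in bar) 0.08122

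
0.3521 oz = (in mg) 9982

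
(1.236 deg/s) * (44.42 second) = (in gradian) 61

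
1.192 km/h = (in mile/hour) 0.7407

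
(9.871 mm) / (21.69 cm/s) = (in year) 1.443e-09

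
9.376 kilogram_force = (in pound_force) 20.67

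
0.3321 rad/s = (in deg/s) 19.03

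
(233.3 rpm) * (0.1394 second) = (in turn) 0.542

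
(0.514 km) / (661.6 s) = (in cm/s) 77.69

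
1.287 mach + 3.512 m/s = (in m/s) 441.7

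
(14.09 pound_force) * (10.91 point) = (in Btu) 0.0002286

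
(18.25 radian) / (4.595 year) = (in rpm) 1.203e-06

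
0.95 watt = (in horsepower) 0.001274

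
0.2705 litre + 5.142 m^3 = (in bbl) 32.34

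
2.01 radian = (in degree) 115.2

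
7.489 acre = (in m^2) 3.031e+04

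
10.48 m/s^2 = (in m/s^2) 10.48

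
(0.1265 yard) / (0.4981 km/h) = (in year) 2.651e-08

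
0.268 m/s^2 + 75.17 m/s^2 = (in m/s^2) 75.44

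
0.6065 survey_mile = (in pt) 2.767e+06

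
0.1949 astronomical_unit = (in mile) 1.812e+07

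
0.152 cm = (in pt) 4.309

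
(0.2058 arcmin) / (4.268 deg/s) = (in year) 2.548e-11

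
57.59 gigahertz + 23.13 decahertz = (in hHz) 5.759e+08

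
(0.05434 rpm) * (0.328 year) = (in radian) 5.886e+04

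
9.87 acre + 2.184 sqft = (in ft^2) 4.299e+05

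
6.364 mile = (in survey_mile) 6.364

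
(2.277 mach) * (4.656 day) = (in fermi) 3.119e+23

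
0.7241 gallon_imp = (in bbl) 0.0207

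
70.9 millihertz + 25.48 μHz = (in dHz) 0.7093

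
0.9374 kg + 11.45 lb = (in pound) 13.52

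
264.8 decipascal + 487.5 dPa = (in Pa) 75.23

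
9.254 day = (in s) 7.995e+05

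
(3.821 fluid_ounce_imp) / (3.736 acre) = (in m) 7.181e-09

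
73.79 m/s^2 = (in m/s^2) 73.79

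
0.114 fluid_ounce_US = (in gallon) 0.0008906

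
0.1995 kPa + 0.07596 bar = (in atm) 0.07694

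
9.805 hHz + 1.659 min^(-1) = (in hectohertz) 9.805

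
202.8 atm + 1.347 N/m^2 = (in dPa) 2.055e+08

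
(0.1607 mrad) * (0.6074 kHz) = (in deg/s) 5.593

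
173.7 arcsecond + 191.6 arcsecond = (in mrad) 1.771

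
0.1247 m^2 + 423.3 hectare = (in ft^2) 4.556e+07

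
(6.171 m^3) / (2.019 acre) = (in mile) 4.693e-07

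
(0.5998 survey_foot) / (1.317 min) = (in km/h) 0.008329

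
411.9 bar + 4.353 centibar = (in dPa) 4.119e+08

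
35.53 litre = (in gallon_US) 9.386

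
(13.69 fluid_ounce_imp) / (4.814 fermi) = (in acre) 1.997e+07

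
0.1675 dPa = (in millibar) 0.0001675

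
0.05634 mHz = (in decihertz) 0.0005634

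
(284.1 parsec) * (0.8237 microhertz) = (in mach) 2.121e+10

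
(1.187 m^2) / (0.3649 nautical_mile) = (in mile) 1.091e-06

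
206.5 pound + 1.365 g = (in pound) 206.5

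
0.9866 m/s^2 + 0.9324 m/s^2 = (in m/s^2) 1.919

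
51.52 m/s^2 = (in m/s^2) 51.52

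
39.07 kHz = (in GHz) 3.907e-05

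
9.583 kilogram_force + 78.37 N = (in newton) 172.3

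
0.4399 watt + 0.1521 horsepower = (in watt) 113.9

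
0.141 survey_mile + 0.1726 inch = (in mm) 2.269e+05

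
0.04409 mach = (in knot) 29.18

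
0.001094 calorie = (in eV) 2.857e+16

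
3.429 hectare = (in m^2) 3.429e+04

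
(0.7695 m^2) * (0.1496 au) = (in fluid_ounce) 5.823e+14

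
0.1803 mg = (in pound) 3.975e-07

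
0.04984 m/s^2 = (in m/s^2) 0.04984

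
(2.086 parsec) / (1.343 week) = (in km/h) 2.853e+11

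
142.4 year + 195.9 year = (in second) 1.067e+10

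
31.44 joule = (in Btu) 0.0298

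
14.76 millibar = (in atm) 0.01457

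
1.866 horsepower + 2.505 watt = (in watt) 1394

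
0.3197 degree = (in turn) 0.0008881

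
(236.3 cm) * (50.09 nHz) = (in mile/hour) 2.648e-07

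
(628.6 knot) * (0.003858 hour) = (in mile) 2.791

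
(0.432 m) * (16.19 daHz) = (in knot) 136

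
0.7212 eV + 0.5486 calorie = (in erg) 2.295e+07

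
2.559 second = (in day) 2.962e-05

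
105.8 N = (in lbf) 23.78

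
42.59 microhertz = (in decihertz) 0.0004259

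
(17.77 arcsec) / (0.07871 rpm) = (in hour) 2.903e-06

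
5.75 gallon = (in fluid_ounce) 736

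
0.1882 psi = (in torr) 9.733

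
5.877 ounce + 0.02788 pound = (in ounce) 6.323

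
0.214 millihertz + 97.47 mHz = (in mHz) 97.68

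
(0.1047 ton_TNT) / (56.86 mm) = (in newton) 7.704e+09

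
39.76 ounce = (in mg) 1.127e+06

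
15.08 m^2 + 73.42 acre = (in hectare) 29.71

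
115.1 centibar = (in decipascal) 1.151e+06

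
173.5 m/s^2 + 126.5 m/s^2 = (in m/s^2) 300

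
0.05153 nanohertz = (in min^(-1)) 3.092e-09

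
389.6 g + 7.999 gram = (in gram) 397.6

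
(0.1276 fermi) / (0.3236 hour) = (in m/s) 1.095e-19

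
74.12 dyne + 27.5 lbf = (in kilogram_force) 12.47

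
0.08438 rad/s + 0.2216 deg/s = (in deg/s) 5.056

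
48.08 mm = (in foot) 0.1577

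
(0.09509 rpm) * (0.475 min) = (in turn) 0.04517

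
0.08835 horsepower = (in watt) 65.88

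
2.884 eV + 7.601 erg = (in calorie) 1.817e-07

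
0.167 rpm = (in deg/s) 1.002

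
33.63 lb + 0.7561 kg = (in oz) 564.8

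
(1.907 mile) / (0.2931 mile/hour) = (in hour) 6.506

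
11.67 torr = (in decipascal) 1.556e+04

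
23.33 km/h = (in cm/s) 648.1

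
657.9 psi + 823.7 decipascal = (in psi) 657.9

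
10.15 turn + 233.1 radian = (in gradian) 1.89e+04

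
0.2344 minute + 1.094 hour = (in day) 0.04575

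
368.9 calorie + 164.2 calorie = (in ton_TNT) 5.331e-07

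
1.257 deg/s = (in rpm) 0.2095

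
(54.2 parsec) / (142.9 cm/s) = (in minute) 1.951e+16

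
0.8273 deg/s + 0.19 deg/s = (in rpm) 0.1696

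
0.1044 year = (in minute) 5.487e+04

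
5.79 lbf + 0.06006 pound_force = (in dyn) 2.602e+06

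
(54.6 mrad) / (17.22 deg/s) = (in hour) 5.046e-05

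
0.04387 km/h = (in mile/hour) 0.02726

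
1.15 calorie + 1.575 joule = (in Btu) 0.006053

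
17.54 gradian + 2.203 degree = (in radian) 0.314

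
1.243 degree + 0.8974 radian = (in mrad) 919.1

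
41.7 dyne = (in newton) 0.000417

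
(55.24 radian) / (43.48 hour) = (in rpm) 0.00337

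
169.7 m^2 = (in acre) 0.04193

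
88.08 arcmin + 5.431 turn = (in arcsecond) 7.044e+06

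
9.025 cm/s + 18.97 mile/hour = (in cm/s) 857.1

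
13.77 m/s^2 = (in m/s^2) 13.77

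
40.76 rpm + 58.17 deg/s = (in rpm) 50.45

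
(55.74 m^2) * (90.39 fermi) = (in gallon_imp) 1.108e-09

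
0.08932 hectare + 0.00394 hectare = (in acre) 0.2305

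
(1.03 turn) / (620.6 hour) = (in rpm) 2.766e-05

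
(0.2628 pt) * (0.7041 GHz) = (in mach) 191.7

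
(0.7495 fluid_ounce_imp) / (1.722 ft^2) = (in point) 0.3773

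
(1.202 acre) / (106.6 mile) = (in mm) 28.35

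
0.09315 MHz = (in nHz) 9.315e+13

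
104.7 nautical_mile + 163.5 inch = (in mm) 1.939e+08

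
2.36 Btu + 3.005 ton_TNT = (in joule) 1.257e+10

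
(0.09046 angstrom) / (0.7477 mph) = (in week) 4.475e-17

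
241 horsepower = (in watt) 1.797e+05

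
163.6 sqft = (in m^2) 15.2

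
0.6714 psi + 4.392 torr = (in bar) 0.05215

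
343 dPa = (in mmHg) 0.2573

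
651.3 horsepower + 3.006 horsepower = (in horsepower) 654.3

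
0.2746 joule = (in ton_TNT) 6.563e-11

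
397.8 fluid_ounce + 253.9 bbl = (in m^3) 40.38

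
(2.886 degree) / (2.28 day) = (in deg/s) 1.465e-05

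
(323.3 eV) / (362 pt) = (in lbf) 9.118e-17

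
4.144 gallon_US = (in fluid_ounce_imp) 552.1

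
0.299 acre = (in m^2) 1210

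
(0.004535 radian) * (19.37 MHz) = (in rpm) 8.388e+05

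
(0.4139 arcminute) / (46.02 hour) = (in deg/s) 4.164e-08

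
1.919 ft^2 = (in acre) 4.405e-05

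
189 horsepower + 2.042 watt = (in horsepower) 189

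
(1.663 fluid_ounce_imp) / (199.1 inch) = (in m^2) 9.343e-06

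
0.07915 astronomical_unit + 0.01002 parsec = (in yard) 3.381e+14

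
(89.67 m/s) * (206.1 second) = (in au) 1.235e-07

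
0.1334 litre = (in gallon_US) 0.03524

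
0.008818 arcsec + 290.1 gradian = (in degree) 261.1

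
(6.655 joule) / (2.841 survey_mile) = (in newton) 0.001456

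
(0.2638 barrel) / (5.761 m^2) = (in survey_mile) 4.524e-06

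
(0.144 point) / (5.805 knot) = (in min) 2.835e-07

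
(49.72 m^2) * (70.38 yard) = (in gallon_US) 8.453e+05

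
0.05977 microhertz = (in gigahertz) 5.977e-17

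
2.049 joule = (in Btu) 0.001942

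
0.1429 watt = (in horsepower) 0.0001916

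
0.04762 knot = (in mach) 7.195e-05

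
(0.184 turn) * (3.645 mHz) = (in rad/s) 0.004214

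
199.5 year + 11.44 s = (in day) 7.282e+04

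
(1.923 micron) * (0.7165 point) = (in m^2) 4.861e-10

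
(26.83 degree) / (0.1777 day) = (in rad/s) 3.05e-05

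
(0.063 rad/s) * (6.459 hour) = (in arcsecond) 3.022e+08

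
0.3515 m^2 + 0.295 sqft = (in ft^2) 4.079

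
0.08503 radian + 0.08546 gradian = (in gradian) 5.499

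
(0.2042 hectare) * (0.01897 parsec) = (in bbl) 7.518e+18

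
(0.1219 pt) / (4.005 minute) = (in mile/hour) 4.003e-07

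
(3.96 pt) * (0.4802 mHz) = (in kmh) 2.415e-06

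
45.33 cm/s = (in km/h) 1.632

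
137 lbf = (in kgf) 62.14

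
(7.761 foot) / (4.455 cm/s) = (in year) 1.684e-06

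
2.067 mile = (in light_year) 3.516e-13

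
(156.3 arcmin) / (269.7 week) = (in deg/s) 1.597e-08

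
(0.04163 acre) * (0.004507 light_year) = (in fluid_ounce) 2.429e+20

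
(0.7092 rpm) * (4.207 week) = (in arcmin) 6.496e+08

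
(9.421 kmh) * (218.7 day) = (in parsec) 1.603e-09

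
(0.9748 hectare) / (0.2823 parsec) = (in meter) 1.119e-12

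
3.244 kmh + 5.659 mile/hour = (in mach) 0.01008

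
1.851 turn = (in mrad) 1.163e+04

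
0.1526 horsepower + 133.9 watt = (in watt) 247.7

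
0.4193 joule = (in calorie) 0.1002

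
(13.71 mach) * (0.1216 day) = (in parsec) 1.589e-09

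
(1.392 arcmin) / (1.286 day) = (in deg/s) 2.088e-07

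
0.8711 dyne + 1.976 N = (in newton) 1.976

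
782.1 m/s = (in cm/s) 7.821e+04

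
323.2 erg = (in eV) 2.017e+14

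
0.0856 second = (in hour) 2.378e-05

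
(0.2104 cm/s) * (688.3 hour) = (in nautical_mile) 2.815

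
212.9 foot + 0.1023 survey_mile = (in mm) 2.295e+05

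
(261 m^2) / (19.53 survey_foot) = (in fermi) 4.385e+16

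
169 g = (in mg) 1.69e+05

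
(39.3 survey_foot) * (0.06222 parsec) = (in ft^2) 2.475e+17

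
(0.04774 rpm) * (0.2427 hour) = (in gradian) 278.1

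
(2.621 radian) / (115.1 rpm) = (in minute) 0.003624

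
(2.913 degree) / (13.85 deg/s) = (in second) 0.2103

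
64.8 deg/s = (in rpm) 10.8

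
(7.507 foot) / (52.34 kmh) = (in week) 2.602e-07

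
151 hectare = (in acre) 373.1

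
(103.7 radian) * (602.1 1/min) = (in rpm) 9937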